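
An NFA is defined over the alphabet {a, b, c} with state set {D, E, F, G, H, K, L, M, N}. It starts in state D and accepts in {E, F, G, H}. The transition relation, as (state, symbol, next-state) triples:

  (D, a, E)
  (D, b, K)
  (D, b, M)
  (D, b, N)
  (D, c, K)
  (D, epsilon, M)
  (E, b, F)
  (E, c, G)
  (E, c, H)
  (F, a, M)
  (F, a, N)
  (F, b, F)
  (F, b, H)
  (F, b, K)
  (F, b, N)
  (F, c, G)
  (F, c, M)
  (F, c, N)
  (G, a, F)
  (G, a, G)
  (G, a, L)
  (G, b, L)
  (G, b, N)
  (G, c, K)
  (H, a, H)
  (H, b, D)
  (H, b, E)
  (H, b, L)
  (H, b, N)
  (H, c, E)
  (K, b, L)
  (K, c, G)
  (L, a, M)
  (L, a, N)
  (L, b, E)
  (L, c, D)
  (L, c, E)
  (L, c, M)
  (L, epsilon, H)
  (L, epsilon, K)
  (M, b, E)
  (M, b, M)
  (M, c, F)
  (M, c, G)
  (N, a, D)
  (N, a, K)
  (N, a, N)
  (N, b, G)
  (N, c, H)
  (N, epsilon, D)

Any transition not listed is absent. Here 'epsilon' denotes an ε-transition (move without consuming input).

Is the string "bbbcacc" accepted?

Start: ε-closure({D}) = {D, M}.
Read 'b': D→{K, M, N}, M→{E, M}; union {E, K, M, N}; ε-closure = {D, E, K, M, N}.
Read 'b': D→{K, M, N}, E→{F}, K→{L}, M→{E, M}, N→{G}; union {E, F, G, K, L, M, N}; ε-closure = {D, E, F, G, H, K, L, M, N}.
Read 'b': D→{K, M, N}, E→{F}, F→{F, H, K, N}, G→{L, N}, H→{D, E, L, N}, K→{L}, L→{E}, M→{E, M}, N→{G}; now {D, E, F, G, H, K, L, M, N}.
Read 'c': D→{K}, E→{G, H}, F→{G, M, N}, G→{K}, H→{E}, K→{G}, L→{D, E, M}, M→{F, G}, N→{H}; now {D, E, F, G, H, K, M, N}.
Read 'a': D→{E}, E→∅, F→{M, N}, G→{F, G, L}, H→{H}, K→∅, M→∅, N→{D, K, N}; now {D, E, F, G, H, K, L, M, N}.
Read 'c': D→{K}, E→{G, H}, F→{G, M, N}, G→{K}, H→{E}, K→{G}, L→{D, E, M}, M→{F, G}, N→{H}; now {D, E, F, G, H, K, M, N}.
Read 'c': D→{K}, E→{G, H}, F→{G, M, N}, G→{K}, H→{E}, K→{G}, M→{F, G}, N→{H}; union {E, F, G, H, K, M, N}; ε-closure = {D, E, F, G, H, K, M, N}.
The final set {D, E, F, G, H, K, M, N} contains the accepting states E, F, G, H.

Yes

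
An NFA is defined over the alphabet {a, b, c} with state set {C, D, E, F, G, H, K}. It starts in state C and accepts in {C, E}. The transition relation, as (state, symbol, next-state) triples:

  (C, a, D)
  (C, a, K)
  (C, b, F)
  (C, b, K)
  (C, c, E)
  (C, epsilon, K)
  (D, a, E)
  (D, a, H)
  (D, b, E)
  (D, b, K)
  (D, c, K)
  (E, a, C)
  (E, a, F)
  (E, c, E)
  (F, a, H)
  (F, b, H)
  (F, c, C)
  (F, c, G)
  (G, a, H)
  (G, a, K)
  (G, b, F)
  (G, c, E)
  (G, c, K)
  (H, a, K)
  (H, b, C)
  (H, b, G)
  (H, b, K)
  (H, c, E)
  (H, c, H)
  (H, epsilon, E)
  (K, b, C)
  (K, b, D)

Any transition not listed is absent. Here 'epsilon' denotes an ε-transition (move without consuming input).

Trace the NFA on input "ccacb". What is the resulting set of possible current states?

{C, D, F, K}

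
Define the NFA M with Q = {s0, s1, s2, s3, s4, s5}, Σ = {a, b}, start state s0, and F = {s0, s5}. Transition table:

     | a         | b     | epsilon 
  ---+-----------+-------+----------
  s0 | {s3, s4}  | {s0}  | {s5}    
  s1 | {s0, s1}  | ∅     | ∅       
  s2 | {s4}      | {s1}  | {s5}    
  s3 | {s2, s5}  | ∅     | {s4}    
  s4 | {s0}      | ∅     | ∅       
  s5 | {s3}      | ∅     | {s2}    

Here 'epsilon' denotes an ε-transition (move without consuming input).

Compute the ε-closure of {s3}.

Begin with {s3}.
ε-move s3 → s4; add s4.

{s3, s4}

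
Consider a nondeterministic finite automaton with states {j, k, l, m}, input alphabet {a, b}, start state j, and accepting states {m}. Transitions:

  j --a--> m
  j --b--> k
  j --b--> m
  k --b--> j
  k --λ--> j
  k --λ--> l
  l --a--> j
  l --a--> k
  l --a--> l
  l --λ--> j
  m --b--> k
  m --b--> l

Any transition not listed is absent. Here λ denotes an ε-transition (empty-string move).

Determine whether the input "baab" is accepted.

Yes

Start in {j}.
Read 'b': j→{k, m}; union {k, m}; ε-closure = {j, k, l, m}.
Read 'a': j→{m}, k→∅, l→{j, k, l}, m→∅; now {j, k, l, m}.
Read 'a': j→{m}, k→∅, l→{j, k, l}, m→∅; now {j, k, l, m}.
Read 'b': j→{k, m}, k→{j}, l→∅, m→{k, l}; now {j, k, l, m}.
The final set {j, k, l, m} contains the accepting state m.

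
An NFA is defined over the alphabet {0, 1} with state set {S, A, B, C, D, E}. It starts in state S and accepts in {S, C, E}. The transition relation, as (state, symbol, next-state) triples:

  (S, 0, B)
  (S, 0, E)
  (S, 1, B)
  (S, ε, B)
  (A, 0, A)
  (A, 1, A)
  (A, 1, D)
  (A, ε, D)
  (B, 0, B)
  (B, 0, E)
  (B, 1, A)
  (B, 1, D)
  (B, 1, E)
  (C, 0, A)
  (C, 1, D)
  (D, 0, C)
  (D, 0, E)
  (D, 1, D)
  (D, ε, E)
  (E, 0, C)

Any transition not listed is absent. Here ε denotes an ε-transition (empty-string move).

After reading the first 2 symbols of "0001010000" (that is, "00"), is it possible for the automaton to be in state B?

Yes

Start: ε-closure({S}) = {S, B}.
Read '0': {S, B} → {B, E}.
Read '0': {B, E} → {B, C, E}.
State B is in {B, C, E}.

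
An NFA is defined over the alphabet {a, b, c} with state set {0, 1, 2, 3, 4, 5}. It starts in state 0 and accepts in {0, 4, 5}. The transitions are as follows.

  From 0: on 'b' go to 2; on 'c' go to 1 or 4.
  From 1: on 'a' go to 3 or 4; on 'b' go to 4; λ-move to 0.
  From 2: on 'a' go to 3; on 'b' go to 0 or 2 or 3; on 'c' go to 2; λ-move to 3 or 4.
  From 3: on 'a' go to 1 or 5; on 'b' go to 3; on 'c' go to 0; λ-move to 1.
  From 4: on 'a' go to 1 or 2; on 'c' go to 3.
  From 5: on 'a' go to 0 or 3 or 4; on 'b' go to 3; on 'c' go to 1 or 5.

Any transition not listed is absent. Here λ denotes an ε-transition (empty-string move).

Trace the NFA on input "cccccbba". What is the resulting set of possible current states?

Start in {0}.
Read 'c': {0} → {0, 1, 4}.
Read 'c': {0, 1, 4} → {0, 1, 3, 4}.
Read 'c': {0, 1, 3, 4} → {0, 1, 3, 4}.
Read 'c': {0, 1, 3, 4} → {0, 1, 3, 4}.
Read 'c': {0, 1, 3, 4} → {0, 1, 3, 4}.
Read 'b': {0, 1, 3, 4} → {0, 1, 2, 3, 4}.
Read 'b': {0, 1, 2, 3, 4} → {0, 1, 2, 3, 4}.
Read 'a': {0, 1, 2, 3, 4} → {0, 1, 2, 3, 4, 5}.

{0, 1, 2, 3, 4, 5}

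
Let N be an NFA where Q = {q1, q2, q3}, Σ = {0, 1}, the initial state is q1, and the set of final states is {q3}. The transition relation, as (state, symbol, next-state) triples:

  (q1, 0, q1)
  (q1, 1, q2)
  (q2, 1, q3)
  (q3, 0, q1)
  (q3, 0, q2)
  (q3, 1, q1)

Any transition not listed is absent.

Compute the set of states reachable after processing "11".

Start in {q1}.
Read '1': q1→{q2}; now {q2}.
Read '1': q2→{q3}; now {q3}.

{q3}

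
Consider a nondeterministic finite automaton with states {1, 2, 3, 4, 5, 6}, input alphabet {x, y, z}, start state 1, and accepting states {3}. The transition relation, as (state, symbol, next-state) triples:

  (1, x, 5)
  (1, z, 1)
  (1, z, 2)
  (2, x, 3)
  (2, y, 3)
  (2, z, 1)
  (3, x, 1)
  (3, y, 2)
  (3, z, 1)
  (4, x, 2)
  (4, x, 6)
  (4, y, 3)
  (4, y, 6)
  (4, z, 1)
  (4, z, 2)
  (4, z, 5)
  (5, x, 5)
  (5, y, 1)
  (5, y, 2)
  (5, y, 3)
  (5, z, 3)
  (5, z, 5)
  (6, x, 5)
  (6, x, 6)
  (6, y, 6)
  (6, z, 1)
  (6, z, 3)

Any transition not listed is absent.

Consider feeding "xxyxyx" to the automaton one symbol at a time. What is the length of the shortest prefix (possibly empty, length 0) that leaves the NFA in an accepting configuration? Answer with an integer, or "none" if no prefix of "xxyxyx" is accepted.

3

Start in {1}.
Read 'x': 1→{5}; now {5}.
Read 'x': 5→{5}; now {5}.
Read 'y': 5→{1, 2, 3}; now {1, 2, 3}.
None of the earlier sets intersect F, but {1, 2, 3} does.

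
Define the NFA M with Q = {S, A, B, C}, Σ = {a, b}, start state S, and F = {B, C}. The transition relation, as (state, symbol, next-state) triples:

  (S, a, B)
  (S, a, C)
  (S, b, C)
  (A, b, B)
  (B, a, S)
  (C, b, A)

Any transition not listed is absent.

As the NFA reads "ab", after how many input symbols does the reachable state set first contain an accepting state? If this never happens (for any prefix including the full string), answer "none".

1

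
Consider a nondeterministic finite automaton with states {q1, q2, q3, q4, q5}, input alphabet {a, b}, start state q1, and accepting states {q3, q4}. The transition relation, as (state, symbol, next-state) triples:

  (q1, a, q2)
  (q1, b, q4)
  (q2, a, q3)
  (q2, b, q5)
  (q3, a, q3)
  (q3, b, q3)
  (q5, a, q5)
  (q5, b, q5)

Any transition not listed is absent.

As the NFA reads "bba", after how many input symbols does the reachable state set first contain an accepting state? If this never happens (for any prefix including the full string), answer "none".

Start in {q1}.
Read 'b': q1→{q4}; now {q4}.
None of the earlier sets intersect F, but {q4} does.

1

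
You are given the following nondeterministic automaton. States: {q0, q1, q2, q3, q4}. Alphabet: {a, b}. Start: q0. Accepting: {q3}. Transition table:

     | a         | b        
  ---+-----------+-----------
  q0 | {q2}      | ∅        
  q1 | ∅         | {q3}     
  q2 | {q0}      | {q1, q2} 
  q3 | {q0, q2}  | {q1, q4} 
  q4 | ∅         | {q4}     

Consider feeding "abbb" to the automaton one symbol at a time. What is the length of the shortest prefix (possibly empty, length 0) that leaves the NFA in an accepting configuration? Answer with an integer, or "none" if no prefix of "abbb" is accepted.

3

Start in {q0}.
Read 'a': {q0} → {q2}.
Read 'b': {q2} → {q1, q2}.
Read 'b': {q1, q2} → {q1, q2, q3}.
None of the earlier sets intersect F, but {q1, q2, q3} does.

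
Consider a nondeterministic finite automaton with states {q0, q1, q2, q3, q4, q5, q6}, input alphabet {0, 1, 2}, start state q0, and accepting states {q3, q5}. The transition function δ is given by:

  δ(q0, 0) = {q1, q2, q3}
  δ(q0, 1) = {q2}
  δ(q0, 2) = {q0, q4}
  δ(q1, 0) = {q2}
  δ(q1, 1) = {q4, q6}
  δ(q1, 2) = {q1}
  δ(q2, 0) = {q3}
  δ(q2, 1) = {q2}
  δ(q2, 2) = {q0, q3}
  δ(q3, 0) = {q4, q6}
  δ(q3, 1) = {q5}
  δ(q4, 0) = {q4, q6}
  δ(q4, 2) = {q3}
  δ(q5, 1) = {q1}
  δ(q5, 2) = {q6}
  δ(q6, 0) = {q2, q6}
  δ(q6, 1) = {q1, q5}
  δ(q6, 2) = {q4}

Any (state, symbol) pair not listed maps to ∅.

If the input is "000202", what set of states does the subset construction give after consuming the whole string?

Start in {q0}.
Read '0': {q0} → {q1, q2, q3}.
Read '0': {q1, q2, q3} → {q2, q3, q4, q6}.
Read '0': {q2, q3, q4, q6} → {q2, q3, q4, q6}.
Read '2': {q2, q3, q4, q6} → {q0, q3, q4}.
Read '0': {q0, q3, q4} → {q1, q2, q3, q4, q6}.
Read '2': {q1, q2, q3, q4, q6} → {q0, q1, q3, q4}.

{q0, q1, q3, q4}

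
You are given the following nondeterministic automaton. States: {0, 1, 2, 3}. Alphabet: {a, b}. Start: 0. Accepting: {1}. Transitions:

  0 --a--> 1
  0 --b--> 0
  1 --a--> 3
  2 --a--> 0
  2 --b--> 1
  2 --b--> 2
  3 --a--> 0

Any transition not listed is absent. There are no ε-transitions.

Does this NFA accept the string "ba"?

Start in {0}.
Read 'b': 0→{0}; now {0}.
Read 'a': 0→{1}; now {1}.
The final set {1} contains the accepting state 1.

Yes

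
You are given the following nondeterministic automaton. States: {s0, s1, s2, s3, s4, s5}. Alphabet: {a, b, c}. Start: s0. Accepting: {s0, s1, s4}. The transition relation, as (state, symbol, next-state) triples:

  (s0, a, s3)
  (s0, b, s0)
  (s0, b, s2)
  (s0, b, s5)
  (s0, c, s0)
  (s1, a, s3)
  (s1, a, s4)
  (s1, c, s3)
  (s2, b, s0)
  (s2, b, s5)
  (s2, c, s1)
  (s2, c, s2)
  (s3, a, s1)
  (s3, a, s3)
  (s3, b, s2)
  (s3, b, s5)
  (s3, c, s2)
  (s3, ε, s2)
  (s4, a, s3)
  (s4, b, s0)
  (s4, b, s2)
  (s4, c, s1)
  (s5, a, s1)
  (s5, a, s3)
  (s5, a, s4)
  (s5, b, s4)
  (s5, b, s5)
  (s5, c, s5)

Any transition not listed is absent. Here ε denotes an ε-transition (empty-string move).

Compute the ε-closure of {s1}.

Begin with {s1}.
No ε-moves leave this set, so the closure equals the set itself.

{s1}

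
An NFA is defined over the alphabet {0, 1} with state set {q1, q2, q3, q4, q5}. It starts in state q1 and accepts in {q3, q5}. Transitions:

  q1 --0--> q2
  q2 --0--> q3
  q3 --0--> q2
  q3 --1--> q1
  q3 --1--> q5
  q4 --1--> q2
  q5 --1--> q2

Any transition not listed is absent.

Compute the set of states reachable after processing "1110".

Start in {q1}.
Read '1': q1→∅; now ∅.
The set is empty and remains empty for the remaining 3 symbols.

∅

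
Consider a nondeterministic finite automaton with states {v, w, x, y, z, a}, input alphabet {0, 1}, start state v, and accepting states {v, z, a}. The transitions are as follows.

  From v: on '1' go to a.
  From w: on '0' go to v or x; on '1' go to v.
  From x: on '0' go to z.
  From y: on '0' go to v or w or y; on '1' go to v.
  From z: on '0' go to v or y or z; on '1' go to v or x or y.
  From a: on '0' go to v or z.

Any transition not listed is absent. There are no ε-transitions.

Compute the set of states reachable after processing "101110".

Start in {v}.
Read '1': {v} → {a}.
Read '0': {a} → {v, z}.
Read '1': {v, z} → {v, x, y, a}.
Read '1': {v, x, y, a} → {v, a}.
Read '1': {v, a} → {a}.
Read '0': {a} → {v, z}.

{v, z}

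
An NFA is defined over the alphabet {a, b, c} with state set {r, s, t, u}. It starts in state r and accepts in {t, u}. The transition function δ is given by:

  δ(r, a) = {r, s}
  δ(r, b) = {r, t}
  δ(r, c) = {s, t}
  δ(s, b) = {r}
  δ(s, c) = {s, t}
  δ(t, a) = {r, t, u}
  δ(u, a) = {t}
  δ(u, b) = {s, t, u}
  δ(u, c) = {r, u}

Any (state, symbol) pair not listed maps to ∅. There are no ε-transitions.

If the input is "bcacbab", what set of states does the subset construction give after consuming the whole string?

Start in {r}.
Read 'b': {r} → {r, t}.
Read 'c': {r, t} → {s, t}.
Read 'a': {s, t} → {r, t, u}.
Read 'c': {r, t, u} → {r, s, t, u}.
Read 'b': {r, s, t, u} → {r, s, t, u}.
Read 'a': {r, s, t, u} → {r, s, t, u}.
Read 'b': {r, s, t, u} → {r, s, t, u}.

{r, s, t, u}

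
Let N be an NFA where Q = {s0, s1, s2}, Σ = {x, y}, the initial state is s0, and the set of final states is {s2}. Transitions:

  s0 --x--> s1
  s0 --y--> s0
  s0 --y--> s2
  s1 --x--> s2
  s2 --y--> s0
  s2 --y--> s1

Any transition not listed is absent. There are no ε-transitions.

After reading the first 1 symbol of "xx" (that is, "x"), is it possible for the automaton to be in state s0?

No

Start in {s0}.
Read 'x': s0→{s1}; now {s1}.
State s0 is not in {s1}.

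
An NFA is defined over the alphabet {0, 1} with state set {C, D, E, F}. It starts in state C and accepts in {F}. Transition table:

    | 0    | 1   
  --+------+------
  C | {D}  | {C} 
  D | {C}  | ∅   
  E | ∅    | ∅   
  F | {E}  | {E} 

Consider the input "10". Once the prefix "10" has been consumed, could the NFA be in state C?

No

Start in {C}.
Read '1': C→{C}; now {C}.
Read '0': C→{D}; now {D}.
State C is not in {D}.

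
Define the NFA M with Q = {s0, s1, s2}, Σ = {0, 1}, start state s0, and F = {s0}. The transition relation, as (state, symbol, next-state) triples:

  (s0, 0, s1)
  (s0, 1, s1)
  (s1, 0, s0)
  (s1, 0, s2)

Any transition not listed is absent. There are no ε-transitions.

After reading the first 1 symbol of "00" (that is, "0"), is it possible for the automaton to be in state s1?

Yes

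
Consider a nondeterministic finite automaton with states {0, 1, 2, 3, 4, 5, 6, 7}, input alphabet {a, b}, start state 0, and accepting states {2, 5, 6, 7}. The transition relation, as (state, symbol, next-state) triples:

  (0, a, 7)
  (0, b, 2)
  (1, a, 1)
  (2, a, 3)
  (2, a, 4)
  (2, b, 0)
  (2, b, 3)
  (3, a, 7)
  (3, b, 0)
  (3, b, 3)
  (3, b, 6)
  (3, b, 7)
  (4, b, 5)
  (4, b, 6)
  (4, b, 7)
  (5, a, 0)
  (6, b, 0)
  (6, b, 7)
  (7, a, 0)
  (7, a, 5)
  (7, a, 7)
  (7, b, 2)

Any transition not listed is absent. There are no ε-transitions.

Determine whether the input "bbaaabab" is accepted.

Yes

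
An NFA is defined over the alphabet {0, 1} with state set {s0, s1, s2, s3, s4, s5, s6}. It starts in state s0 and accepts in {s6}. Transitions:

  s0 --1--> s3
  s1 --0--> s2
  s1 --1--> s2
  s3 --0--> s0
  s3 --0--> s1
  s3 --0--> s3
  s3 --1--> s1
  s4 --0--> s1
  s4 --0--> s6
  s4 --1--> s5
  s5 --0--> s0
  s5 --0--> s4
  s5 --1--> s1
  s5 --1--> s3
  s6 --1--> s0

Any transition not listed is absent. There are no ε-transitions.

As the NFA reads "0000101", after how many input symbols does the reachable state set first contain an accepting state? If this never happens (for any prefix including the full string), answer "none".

Start in {s0}.
Read '0': s0→∅; now ∅.
The set is empty and remains empty for the remaining 6 symbols.
No reachable set along the way intersects F.

none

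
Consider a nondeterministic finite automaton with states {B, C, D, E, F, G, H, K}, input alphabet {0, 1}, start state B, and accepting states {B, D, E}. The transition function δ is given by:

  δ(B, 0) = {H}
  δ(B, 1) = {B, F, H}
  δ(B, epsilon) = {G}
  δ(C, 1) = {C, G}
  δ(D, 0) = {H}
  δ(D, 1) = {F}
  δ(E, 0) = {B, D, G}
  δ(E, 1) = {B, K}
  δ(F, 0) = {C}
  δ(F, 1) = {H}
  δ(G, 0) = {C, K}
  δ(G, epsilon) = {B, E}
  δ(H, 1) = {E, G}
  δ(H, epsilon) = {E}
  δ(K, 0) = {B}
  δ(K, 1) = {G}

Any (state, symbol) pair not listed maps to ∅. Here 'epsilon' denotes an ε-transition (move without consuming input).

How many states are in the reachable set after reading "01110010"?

7

Start: ε-closure({B}) = {B, E, G}.
Read '0': B→{H}, E→{B, D, G}, G→{C, K}; union {B, C, D, G, H, K}; ε-closure = {B, C, D, E, G, H, K}.
Read '1': B→{B, F, H}, C→{C, G}, D→{F}, E→{B, K}, G→∅, H→{E, G}, K→{G}; now {B, C, E, F, G, H, K}.
Read '1': B→{B, F, H}, C→{C, G}, E→{B, K}, F→{H}, G→∅, H→{E, G}, K→{G}; now {B, C, E, F, G, H, K}.
Read '1': B→{B, F, H}, C→{C, G}, E→{B, K}, F→{H}, G→∅, H→{E, G}, K→{G}; now {B, C, E, F, G, H, K}.
Read '0': B→{H}, C→∅, E→{B, D, G}, F→{C}, G→{C, K}, H→∅, K→{B}; union {B, C, D, G, H, K}; ε-closure = {B, C, D, E, G, H, K}.
Read '0': B→{H}, C→∅, D→{H}, E→{B, D, G}, G→{C, K}, H→∅, K→{B}; union {B, C, D, G, H, K}; ε-closure = {B, C, D, E, G, H, K}.
Read '1': B→{B, F, H}, C→{C, G}, D→{F}, E→{B, K}, G→∅, H→{E, G}, K→{G}; now {B, C, E, F, G, H, K}.
Read '0': B→{H}, C→∅, E→{B, D, G}, F→{C}, G→{C, K}, H→∅, K→{B}; union {B, C, D, G, H, K}; ε-closure = {B, C, D, E, G, H, K}.
That set has 7 states.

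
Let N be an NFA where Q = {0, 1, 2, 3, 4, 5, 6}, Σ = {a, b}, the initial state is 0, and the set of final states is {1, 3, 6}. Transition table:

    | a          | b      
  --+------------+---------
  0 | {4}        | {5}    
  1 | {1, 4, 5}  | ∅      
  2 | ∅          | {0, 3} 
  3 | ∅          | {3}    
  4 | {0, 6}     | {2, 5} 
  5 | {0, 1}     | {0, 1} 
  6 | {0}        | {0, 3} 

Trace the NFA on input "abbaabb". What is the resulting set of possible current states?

Start in {0}.
Read 'a': 0→{4}; now {4}.
Read 'b': 4→{2, 5}; now {2, 5}.
Read 'b': 2→{0, 3}, 5→{0, 1}; now {0, 1, 3}.
Read 'a': 0→{4}, 1→{1, 4, 5}, 3→∅; now {1, 4, 5}.
Read 'a': 1→{1, 4, 5}, 4→{0, 6}, 5→{0, 1}; now {0, 1, 4, 5, 6}.
Read 'b': 0→{5}, 1→∅, 4→{2, 5}, 5→{0, 1}, 6→{0, 3}; now {0, 1, 2, 3, 5}.
Read 'b': 0→{5}, 1→∅, 2→{0, 3}, 3→{3}, 5→{0, 1}; now {0, 1, 3, 5}.

{0, 1, 3, 5}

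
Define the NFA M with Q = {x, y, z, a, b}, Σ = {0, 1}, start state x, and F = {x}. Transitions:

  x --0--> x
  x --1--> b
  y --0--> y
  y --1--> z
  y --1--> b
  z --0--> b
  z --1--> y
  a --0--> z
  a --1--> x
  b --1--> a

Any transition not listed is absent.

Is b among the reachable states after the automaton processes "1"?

Yes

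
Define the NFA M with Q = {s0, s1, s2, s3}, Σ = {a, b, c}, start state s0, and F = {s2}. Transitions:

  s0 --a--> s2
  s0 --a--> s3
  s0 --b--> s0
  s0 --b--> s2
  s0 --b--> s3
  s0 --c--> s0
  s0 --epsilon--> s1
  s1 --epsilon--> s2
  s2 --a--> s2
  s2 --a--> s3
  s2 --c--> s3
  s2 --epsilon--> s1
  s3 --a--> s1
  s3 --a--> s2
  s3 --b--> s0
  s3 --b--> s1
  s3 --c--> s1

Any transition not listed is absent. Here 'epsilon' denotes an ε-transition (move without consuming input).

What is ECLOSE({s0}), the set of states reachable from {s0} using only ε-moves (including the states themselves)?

{s0, s1, s2}

Begin with {s0}.
ε-move s0 → s1; add s1.
ε-move s1 → s2; add s2.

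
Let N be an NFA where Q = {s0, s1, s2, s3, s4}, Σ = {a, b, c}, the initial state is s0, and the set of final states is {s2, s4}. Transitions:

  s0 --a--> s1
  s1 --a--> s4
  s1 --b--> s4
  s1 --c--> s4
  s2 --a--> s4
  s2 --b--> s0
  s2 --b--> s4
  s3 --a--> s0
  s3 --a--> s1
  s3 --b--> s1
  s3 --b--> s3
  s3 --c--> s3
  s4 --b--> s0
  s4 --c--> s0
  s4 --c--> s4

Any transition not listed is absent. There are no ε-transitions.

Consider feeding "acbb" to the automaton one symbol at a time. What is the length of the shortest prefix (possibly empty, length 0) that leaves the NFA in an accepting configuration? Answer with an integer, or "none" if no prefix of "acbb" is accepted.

2

Start in {s0}.
Read 'a': {s0} → {s1}.
Read 'c': {s1} → {s4}.
None of the earlier sets intersect F, but {s4} does.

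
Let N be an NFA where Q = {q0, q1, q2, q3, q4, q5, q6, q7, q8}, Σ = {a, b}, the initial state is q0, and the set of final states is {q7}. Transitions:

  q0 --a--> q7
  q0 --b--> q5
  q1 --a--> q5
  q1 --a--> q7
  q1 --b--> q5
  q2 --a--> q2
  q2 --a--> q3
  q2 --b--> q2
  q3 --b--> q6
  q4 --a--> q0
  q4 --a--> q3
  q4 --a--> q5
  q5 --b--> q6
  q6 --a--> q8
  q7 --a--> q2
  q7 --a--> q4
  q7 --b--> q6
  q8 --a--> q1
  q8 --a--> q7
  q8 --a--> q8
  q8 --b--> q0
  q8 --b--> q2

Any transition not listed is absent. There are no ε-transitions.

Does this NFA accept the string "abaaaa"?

Yes

Start in {q0}.
Read 'a': q0→{q7}; now {q7}.
Read 'b': q7→{q6}; now {q6}.
Read 'a': q6→{q8}; now {q8}.
Read 'a': q8→{q1, q7, q8}; now {q1, q7, q8}.
Read 'a': q1→{q5, q7}, q7→{q2, q4}, q8→{q1, q7, q8}; now {q1, q2, q4, q5, q7, q8}.
Read 'a': q1→{q5, q7}, q2→{q2, q3}, q4→{q0, q3, q5}, q5→∅, q7→{q2, q4}, q8→{q1, q7, q8}; now {q0, q1, q2, q3, q4, q5, q7, q8}.
The final set {q0, q1, q2, q3, q4, q5, q7, q8} contains the accepting state q7.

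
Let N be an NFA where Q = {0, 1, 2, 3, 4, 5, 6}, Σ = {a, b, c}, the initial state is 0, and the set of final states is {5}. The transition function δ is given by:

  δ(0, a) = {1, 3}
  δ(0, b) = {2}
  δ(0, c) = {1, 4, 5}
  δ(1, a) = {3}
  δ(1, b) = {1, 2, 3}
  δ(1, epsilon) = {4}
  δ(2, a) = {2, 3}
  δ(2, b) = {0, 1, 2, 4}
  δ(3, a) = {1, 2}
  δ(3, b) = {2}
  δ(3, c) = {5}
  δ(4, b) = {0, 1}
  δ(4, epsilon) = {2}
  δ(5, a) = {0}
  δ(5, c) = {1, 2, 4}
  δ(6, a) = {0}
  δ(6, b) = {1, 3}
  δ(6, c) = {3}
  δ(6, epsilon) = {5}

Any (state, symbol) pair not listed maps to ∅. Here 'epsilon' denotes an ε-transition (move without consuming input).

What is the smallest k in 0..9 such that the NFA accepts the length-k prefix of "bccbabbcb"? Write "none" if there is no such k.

none

Start in {0}.
Read 'b': {0} → {2}.
Read 'c': {2} → ∅.
The set is empty and remains empty for the remaining 7 symbols.
No reachable set along the way intersects F.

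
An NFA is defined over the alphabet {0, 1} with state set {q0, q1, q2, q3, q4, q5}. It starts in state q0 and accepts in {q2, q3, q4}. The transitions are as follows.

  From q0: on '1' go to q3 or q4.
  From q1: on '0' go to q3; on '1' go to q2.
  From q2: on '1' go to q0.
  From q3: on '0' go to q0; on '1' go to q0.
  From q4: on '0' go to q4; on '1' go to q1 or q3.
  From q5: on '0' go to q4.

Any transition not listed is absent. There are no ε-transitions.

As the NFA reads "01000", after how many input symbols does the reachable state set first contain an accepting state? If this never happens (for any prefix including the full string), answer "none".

Start in {q0}.
Read '0': {q0} → ∅.
The set is empty and remains empty for the remaining 4 symbols.
No reachable set along the way intersects F.

none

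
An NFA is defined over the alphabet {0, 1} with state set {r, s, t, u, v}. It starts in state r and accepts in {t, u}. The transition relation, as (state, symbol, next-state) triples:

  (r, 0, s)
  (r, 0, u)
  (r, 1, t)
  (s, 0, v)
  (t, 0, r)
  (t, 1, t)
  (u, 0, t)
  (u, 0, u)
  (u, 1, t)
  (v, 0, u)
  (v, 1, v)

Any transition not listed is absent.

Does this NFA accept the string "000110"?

Start in {r}.
Read '0': {r} → {s, u}.
Read '0': {s, u} → {t, u, v}.
Read '0': {t, u, v} → {r, t, u}.
Read '1': {r, t, u} → {t}.
Read '1': {t} → {t}.
Read '0': {t} → {r}.
The final set {r} contains no accepting state.

No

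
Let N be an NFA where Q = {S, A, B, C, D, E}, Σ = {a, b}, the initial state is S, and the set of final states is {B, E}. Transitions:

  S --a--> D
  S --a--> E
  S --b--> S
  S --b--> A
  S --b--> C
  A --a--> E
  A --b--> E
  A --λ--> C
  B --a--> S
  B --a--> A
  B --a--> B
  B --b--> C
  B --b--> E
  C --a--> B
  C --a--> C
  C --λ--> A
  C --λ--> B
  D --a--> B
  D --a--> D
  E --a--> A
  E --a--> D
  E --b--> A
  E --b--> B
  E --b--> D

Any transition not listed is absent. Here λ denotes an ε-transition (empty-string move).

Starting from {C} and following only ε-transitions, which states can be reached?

{A, B, C}

Begin with {C}.
ε-move C → A; add A.
ε-move C → B; add B.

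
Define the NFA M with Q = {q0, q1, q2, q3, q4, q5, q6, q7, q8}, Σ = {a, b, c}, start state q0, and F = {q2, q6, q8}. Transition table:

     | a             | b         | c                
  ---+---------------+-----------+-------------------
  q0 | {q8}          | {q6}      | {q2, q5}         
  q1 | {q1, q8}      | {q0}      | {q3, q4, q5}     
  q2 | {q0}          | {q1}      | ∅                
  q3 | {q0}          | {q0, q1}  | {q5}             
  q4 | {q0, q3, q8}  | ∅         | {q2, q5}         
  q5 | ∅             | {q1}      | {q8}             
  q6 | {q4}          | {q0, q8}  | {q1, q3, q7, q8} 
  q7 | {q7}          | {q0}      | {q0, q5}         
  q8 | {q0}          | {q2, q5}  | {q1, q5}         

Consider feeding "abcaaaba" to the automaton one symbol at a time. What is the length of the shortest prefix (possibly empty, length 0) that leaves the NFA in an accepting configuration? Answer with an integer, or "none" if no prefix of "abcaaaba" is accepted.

1

Start in {q0}.
Read 'a': q0→{q8}; now {q8}.
None of the earlier sets intersect F, but {q8} does.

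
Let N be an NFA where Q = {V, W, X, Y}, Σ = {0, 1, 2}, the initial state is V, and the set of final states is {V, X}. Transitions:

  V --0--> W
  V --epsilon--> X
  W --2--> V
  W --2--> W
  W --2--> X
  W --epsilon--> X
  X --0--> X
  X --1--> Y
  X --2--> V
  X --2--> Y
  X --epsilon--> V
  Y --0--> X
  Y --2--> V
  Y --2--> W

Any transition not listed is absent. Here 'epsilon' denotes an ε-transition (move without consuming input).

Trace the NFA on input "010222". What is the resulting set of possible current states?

{V, W, X, Y}

Start: ε-closure({V}) = {V, X}.
Read '0': {V, X} → {V, W, X}.
Read '1': {V, W, X} → {Y}.
Read '0': {Y} → {V, X}.
Read '2': {V, X} → {V, X, Y}.
Read '2': {V, X, Y} → {V, W, X, Y}.
Read '2': {V, W, X, Y} → {V, W, X, Y}.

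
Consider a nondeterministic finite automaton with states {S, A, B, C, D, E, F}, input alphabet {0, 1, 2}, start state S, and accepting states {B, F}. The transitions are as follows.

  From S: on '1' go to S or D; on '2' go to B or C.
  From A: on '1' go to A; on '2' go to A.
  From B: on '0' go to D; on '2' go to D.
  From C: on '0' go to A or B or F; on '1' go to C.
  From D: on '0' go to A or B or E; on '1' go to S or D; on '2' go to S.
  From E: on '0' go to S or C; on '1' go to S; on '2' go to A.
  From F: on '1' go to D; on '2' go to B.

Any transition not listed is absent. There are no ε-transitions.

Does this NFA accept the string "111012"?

Start in {S}.
Read '1': {S} → {S, D}.
Read '1': {S, D} → {S, D}.
Read '1': {S, D} → {S, D}.
Read '0': {S, D} → {A, B, E}.
Read '1': {A, B, E} → {S, A}.
Read '2': {S, A} → {A, B, C}.
The final set {A, B, C} contains the accepting state B.

Yes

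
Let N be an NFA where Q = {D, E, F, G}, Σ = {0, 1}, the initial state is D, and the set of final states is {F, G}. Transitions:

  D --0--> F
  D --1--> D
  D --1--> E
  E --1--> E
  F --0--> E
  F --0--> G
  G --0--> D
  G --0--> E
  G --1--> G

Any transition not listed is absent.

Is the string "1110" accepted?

Yes

Start in {D}.
Read '1': {D} → {D, E}.
Read '1': {D, E} → {D, E}.
Read '1': {D, E} → {D, E}.
Read '0': {D, E} → {F}.
The final set {F} contains the accepting state F.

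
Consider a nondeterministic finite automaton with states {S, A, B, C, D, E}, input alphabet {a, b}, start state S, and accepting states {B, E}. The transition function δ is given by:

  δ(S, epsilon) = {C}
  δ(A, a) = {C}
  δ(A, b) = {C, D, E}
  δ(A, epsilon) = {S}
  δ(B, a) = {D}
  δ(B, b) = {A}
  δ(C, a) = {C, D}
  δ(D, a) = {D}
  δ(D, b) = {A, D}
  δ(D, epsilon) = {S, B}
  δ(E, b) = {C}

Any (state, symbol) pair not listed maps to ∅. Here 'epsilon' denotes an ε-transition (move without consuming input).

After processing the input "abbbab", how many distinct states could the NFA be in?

5

Start: ε-closure({S}) = {S, C}.
Read 'a': S→∅, C→{C, D}; union {C, D}; ε-closure = {S, B, C, D}.
Read 'b': S→∅, B→{A}, C→∅, D→{A, D}; union {A, D}; ε-closure = {S, A, B, C, D}.
Read 'b': S→∅, A→{C, D, E}, B→{A}, C→∅, D→{A, D}; union {A, C, D, E}; ε-closure = {S, A, B, C, D, E}.
Read 'b': S→∅, A→{C, D, E}, B→{A}, C→∅, D→{A, D}, E→{C}; union {A, C, D, E}; ε-closure = {S, A, B, C, D, E}.
Read 'a': S→∅, A→{C}, B→{D}, C→{C, D}, D→{D}, E→∅; union {C, D}; ε-closure = {S, B, C, D}.
Read 'b': S→∅, B→{A}, C→∅, D→{A, D}; union {A, D}; ε-closure = {S, A, B, C, D}.
That set has 5 states.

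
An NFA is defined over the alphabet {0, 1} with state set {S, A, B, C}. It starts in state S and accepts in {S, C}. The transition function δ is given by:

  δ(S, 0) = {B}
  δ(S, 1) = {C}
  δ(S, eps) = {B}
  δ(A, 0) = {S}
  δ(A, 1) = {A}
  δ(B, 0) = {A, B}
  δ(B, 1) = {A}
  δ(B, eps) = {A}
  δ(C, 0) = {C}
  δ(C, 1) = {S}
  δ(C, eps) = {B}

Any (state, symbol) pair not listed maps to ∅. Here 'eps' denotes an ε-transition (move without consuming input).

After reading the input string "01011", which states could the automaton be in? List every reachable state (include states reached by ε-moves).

{S, A, B, C}

Start: ε-closure({S}) = {S, A, B}.
Read '0': {S, A, B} → {S, A, B}.
Read '1': {S, A, B} → {A, B, C}.
Read '0': {A, B, C} → {S, A, B, C}.
Read '1': {S, A, B, C} → {S, A, B, C}.
Read '1': {S, A, B, C} → {S, A, B, C}.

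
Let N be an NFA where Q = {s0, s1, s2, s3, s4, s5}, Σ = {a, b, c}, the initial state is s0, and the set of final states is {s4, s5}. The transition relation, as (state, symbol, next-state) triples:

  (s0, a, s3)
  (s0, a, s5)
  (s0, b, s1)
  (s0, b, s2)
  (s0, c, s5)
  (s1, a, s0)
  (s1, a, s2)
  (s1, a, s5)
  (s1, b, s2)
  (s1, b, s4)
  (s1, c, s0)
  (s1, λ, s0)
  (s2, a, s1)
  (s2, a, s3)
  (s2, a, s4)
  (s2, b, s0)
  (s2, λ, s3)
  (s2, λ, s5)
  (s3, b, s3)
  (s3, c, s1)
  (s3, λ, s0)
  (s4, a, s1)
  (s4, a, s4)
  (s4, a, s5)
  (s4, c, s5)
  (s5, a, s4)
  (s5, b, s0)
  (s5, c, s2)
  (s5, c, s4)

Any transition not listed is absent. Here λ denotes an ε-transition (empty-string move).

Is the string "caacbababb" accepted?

Start in {s0}.
Read 'c': {s0} → {s5}.
Read 'a': {s5} → {s4}.
Read 'a': {s4} → {s0, s1, s4, s5}.
Read 'c': {s0, s1, s4, s5} → {s0, s2, s3, s4, s5}.
Read 'b': {s0, s2, s3, s4, s5} → {s0, s1, s2, s3, s5}.
Read 'a': {s0, s1, s2, s3, s5} → {s0, s1, s2, s3, s4, s5}.
Read 'b': {s0, s1, s2, s3, s4, s5} → {s0, s1, s2, s3, s4, s5}.
Read 'a': {s0, s1, s2, s3, s4, s5} → {s0, s1, s2, s3, s4, s5}.
Read 'b': {s0, s1, s2, s3, s4, s5} → {s0, s1, s2, s3, s4, s5}.
Read 'b': {s0, s1, s2, s3, s4, s5} → {s0, s1, s2, s3, s4, s5}.
The final set {s0, s1, s2, s3, s4, s5} contains the accepting states s4, s5.

Yes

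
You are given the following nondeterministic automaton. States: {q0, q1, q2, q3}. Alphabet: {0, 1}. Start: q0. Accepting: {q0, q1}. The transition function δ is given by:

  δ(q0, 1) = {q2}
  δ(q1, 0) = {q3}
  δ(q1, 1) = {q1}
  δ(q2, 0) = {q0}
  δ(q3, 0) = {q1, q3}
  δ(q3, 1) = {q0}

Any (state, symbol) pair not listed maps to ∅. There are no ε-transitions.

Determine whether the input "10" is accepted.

Yes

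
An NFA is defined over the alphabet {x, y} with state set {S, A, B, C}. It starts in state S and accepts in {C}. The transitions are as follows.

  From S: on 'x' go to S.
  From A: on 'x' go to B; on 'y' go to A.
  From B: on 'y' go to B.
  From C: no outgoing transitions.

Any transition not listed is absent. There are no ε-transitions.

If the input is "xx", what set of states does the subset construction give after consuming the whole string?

{S}

Start in {S}.
Read 'x': S→{S}; now {S}.
Read 'x': S→{S}; now {S}.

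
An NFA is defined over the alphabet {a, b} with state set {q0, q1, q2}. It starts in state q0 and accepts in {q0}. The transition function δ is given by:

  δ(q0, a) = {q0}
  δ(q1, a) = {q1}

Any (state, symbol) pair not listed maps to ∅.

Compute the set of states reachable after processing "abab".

∅

Start in {q0}.
Read 'a': {q0} → {q0}.
Read 'b': {q0} → ∅.
The set is empty and remains empty for the remaining 2 symbols.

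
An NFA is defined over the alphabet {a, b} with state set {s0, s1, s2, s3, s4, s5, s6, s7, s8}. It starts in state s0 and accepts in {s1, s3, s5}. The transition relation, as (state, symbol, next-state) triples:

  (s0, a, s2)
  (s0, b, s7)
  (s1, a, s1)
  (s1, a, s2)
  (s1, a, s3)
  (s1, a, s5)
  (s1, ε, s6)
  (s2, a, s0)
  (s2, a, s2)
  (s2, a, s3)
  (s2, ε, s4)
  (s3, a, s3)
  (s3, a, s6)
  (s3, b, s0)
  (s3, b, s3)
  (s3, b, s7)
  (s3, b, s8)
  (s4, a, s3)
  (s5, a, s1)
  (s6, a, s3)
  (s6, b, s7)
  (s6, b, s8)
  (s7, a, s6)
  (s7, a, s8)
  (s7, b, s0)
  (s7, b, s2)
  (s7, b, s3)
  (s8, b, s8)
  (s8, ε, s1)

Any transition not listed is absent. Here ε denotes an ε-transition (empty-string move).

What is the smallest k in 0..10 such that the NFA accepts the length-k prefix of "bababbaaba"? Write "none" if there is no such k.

2

Start in {s0}.
Read 'b': s0→{s7}; now {s7}.
Read 'a': s7→{s6, s8}; union {s6, s8}; ε-closure = {s1, s6, s8}.
None of the earlier sets intersect F, but {s1, s6, s8} does.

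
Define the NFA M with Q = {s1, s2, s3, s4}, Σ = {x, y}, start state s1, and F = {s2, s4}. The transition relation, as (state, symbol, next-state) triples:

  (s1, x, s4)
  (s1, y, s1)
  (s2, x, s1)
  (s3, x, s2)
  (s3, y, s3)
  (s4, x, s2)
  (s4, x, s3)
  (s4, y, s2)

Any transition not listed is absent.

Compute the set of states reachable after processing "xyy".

∅

Start in {s1}.
Read 'x': {s1} → {s4}.
Read 'y': {s4} → {s2}.
Read 'y': {s2} → ∅.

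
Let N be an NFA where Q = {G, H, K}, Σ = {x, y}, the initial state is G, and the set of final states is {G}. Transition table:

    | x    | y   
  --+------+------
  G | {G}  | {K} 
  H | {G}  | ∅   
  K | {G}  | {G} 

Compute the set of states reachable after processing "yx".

{G}

Start in {G}.
Read 'y': {G} → {K}.
Read 'x': {K} → {G}.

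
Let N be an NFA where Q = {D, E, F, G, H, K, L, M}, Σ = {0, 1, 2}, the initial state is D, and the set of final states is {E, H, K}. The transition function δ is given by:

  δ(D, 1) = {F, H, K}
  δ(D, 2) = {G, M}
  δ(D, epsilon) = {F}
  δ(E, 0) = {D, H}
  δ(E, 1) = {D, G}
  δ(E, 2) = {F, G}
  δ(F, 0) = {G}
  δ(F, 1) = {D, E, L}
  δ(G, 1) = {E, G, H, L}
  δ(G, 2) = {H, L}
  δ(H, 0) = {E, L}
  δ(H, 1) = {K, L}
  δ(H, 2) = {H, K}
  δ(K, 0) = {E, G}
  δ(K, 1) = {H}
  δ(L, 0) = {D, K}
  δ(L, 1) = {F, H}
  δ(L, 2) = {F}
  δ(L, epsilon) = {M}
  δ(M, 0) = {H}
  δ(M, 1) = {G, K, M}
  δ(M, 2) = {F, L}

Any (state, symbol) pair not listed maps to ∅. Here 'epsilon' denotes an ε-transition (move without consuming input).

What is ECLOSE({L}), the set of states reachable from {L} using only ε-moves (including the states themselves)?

{L, M}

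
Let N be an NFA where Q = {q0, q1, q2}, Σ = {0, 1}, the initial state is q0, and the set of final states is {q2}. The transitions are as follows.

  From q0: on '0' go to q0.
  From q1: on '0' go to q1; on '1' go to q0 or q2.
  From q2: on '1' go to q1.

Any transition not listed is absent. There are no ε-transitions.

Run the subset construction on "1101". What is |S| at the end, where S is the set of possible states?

Start in {q0}.
Read '1': q0→∅; now ∅.
The set is empty and remains empty for the remaining 3 symbols.
That set has 0 states.

0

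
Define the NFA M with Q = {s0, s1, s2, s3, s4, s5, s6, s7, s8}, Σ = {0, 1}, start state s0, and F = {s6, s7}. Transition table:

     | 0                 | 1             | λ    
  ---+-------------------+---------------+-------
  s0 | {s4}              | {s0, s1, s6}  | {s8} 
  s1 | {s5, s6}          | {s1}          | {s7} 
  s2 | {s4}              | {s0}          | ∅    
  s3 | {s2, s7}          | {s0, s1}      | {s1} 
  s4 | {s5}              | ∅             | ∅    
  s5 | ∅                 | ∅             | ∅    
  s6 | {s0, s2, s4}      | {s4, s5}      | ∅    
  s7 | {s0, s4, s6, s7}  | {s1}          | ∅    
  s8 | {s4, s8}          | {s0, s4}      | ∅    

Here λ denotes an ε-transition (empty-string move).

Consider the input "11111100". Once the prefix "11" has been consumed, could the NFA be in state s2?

No

Start: ε-closure({s0}) = {s0, s8}.
Read '1': {s0, s8} → {s0, s1, s4, s6, s7, s8}.
Read '1': {s0, s1, s4, s6, s7, s8} → {s0, s1, s4, s5, s6, s7, s8}.
State s2 is not in {s0, s1, s4, s5, s6, s7, s8}.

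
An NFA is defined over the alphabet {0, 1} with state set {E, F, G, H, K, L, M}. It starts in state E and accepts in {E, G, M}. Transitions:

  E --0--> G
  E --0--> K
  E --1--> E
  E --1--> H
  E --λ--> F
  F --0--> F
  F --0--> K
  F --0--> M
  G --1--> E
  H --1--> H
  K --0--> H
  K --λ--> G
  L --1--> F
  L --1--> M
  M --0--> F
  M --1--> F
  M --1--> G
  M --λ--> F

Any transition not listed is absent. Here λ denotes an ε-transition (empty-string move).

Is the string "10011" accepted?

Yes

Start: ε-closure({E}) = {E, F}.
Read '1': E→{E, H}, F→∅; union {E, H}; ε-closure = {E, F, H}.
Read '0': E→{G, K}, F→{F, K, M}, H→∅; now {F, G, K, M}.
Read '0': F→{F, K, M}, G→∅, K→{H}, M→{F}; union {F, H, K, M}; ε-closure = {F, G, H, K, M}.
Read '1': F→∅, G→{E}, H→{H}, K→∅, M→{F, G}; now {E, F, G, H}.
Read '1': E→{E, H}, F→∅, G→{E}, H→{H}; union {E, H}; ε-closure = {E, F, H}.
The final set {E, F, H} contains the accepting state E.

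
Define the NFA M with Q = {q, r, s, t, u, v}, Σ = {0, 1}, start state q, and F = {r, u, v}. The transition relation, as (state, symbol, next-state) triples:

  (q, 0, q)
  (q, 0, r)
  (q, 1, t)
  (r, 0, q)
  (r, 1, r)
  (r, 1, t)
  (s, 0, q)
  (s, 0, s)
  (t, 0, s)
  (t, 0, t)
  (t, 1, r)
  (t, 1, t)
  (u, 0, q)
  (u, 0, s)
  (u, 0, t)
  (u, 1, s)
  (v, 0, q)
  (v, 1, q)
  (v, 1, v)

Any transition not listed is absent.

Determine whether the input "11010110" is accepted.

Start in {q}.
Read '1': q→{t}; now {t}.
Read '1': t→{r, t}; now {r, t}.
Read '0': r→{q}, t→{s, t}; now {q, s, t}.
Read '1': q→{t}, s→∅, t→{r, t}; now {r, t}.
Read '0': r→{q}, t→{s, t}; now {q, s, t}.
Read '1': q→{t}, s→∅, t→{r, t}; now {r, t}.
Read '1': r→{r, t}, t→{r, t}; now {r, t}.
Read '0': r→{q}, t→{s, t}; now {q, s, t}.
The final set {q, s, t} contains no accepting state.

No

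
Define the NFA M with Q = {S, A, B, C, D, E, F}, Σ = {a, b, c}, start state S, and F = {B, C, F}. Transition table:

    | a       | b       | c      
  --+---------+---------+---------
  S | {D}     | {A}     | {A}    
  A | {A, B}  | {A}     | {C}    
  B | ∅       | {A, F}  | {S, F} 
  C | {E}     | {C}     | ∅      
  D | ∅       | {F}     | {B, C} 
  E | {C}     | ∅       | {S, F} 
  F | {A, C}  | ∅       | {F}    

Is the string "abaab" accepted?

Yes

Start in {S}.
Read 'a': {S} → {D}.
Read 'b': {D} → {F}.
Read 'a': {F} → {A, C}.
Read 'a': {A, C} → {A, B, E}.
Read 'b': {A, B, E} → {A, F}.
The final set {A, F} contains the accepting state F.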